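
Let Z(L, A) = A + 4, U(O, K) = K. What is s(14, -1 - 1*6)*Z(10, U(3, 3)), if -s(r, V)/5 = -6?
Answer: 210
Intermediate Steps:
s(r, V) = 30 (s(r, V) = -5*(-6) = 30)
Z(L, A) = 4 + A
s(14, -1 - 1*6)*Z(10, U(3, 3)) = 30*(4 + 3) = 30*7 = 210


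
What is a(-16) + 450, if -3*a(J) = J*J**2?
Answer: 5446/3 ≈ 1815.3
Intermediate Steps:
a(J) = -J**3/3 (a(J) = -J*J**2/3 = -J**3/3)
a(-16) + 450 = -1/3*(-16)**3 + 450 = -1/3*(-4096) + 450 = 4096/3 + 450 = 5446/3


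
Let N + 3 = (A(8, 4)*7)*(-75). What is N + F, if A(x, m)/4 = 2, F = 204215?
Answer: 200012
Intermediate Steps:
A(x, m) = 8 (A(x, m) = 4*2 = 8)
N = -4203 (N = -3 + (8*7)*(-75) = -3 + 56*(-75) = -3 - 4200 = -4203)
N + F = -4203 + 204215 = 200012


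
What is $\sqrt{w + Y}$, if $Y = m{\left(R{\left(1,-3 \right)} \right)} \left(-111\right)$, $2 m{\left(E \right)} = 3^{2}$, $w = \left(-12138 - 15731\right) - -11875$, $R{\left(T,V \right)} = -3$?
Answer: $\frac{i \sqrt{65974}}{2} \approx 128.43 i$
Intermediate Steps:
$w = -15994$ ($w = -27869 + 11875 = -15994$)
$m{\left(E \right)} = \frac{9}{2}$ ($m{\left(E \right)} = \frac{3^{2}}{2} = \frac{1}{2} \cdot 9 = \frac{9}{2}$)
$Y = - \frac{999}{2}$ ($Y = \frac{9}{2} \left(-111\right) = - \frac{999}{2} \approx -499.5$)
$\sqrt{w + Y} = \sqrt{-15994 - \frac{999}{2}} = \sqrt{- \frac{32987}{2}} = \frac{i \sqrt{65974}}{2}$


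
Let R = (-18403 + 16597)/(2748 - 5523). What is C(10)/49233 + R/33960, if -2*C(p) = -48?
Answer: 130591711/257759371500 ≈ 0.00050664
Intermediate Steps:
C(p) = 24 (C(p) = -½*(-48) = 24)
R = 602/925 (R = -1806/(-2775) = -1806*(-1/2775) = 602/925 ≈ 0.65081)
C(10)/49233 + R/33960 = 24/49233 + (602/925)/33960 = 24*(1/49233) + (602/925)*(1/33960) = 8/16411 + 301/15706500 = 130591711/257759371500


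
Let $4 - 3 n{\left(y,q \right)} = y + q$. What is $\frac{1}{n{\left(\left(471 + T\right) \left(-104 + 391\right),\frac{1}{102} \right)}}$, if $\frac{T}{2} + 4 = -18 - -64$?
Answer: $- \frac{306}{16246663} \approx -1.8835 \cdot 10^{-5}$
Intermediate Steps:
$T = 84$ ($T = -8 + 2 \left(-18 - -64\right) = -8 + 2 \left(-18 + 64\right) = -8 + 2 \cdot 46 = -8 + 92 = 84$)
$n{\left(y,q \right)} = \frac{4}{3} - \frac{q}{3} - \frac{y}{3}$ ($n{\left(y,q \right)} = \frac{4}{3} - \frac{y + q}{3} = \frac{4}{3} - \frac{q + y}{3} = \frac{4}{3} - \left(\frac{q}{3} + \frac{y}{3}\right) = \frac{4}{3} - \frac{q}{3} - \frac{y}{3}$)
$\frac{1}{n{\left(\left(471 + T\right) \left(-104 + 391\right),\frac{1}{102} \right)}} = \frac{1}{\frac{4}{3} - \frac{1}{3 \cdot 102} - \frac{\left(471 + 84\right) \left(-104 + 391\right)}{3}} = \frac{1}{\frac{4}{3} - \frac{1}{306} - \frac{555 \cdot 287}{3}} = \frac{1}{\frac{4}{3} - \frac{1}{306} - 53095} = \frac{1}{- \frac{16246663}{306}} = - \frac{306}{16246663}$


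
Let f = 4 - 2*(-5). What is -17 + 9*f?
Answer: 109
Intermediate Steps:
f = 14 (f = 4 + 10 = 14)
-17 + 9*f = -17 + 9*14 = -17 + 126 = 109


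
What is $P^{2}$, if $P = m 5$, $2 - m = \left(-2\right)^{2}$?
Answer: $100$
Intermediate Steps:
$m = -2$ ($m = 2 - \left(-2\right)^{2} = 2 - 4 = -2$)
$P = -10$ ($P = \left(-2\right) 5 = -10$)
$P^{2} = \left(-10\right)^{2} = 100$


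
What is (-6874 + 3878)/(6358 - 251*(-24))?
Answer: -1498/6191 ≈ -0.24196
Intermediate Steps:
(-6874 + 3878)/(6358 - 251*(-24)) = -2996/(6358 + 6024) = -2996/12382 = -2996*1/12382 = -1498/6191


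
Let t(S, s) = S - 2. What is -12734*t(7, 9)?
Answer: -63670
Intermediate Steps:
t(S, s) = -2 + S
-12734*t(7, 9) = -12734*(-2 + 7) = -12734*5 = -63670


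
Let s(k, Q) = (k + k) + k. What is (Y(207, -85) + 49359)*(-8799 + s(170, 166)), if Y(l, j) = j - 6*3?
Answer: -408282984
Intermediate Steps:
s(k, Q) = 3*k (s(k, Q) = 2*k + k = 3*k)
Y(l, j) = -18 + j (Y(l, j) = j - 18 = -18 + j)
(Y(207, -85) + 49359)*(-8799 + s(170, 166)) = ((-18 - 85) + 49359)*(-8799 + 3*170) = (-103 + 49359)*(-8799 + 510) = 49256*(-8289) = -408282984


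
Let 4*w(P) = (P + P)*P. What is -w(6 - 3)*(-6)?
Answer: 27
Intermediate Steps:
w(P) = P**2/2 (w(P) = ((P + P)*P)/4 = ((2*P)*P)/4 = (2*P**2)/4 = P**2/2)
-w(6 - 3)*(-6) = -(6 - 3)**2/2*(-6) = -3**2/2*(-6) = -9/2*(-6) = 27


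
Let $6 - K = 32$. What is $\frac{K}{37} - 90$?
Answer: $- \frac{3356}{37} \approx -90.703$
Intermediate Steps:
$K = -26$ ($K = 6 - 32 = -26$)
$\frac{K}{37} - 90 = - \frac{26}{37} - 90 = - \frac{3356}{37}$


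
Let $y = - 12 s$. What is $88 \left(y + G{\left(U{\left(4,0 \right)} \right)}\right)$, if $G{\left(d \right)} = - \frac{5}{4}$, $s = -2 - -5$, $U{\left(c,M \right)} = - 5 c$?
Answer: $-3278$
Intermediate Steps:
$s = 3$ ($s = -2 + 5 = 3$)
$G{\left(d \right)} = - \frac{5}{4}$ ($G{\left(d \right)} = \left(-5\right) \frac{1}{4} = - \frac{5}{4}$)
$y = -36$ ($y = \left(-12\right) 3 = -36$)
$88 \left(y + G{\left(U{\left(4,0 \right)} \right)}\right) = 88 \left(-36 - \frac{5}{4}\right) = 88 \left(- \frac{149}{4}\right) = -3278$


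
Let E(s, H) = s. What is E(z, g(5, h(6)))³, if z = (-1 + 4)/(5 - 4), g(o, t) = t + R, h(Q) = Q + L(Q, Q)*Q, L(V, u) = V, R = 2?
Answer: 27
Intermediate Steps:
h(Q) = Q + Q² (h(Q) = Q + Q*Q = Q + Q²)
g(o, t) = 2 + t (g(o, t) = t + 2 = 2 + t)
z = 3 (z = 3/1 = 3*1 = 3)
E(z, g(5, h(6)))³ = 3³ = 27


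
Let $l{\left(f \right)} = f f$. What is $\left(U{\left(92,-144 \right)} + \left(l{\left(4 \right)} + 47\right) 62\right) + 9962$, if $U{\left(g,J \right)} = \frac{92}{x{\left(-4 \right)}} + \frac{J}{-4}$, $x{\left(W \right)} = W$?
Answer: $13881$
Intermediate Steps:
$l{\left(f \right)} = f^{2}$
$U{\left(g,J \right)} = -23 - \frac{J}{4}$ ($U{\left(g,J \right)} = \frac{92}{-4} + \frac{J}{-4} = 92 \left(- \frac{1}{4}\right) + J \left(- \frac{1}{4}\right) = -23 - \frac{J}{4}$)
$\left(U{\left(92,-144 \right)} + \left(l{\left(4 \right)} + 47\right) 62\right) + 9962 = \left(\left(-23 - -36\right) + \left(4^{2} + 47\right) 62\right) + 9962 = \left(\left(-23 + 36\right) + \left(16 + 47\right) 62\right) + 9962 = \left(13 + 63 \cdot 62\right) + 9962 = \left(13 + 3906\right) + 9962 = 3919 + 9962 = 13881$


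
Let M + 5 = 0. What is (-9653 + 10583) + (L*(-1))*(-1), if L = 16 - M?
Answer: 951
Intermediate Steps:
M = -5 (M = -5 + 0 = -5)
L = 21 (L = 16 - 1*(-5) = 16 + 5 = 21)
(-9653 + 10583) + (L*(-1))*(-1) = (-9653 + 10583) + (21*(-1))*(-1) = 930 - 21*(-1) = 930 + 21 = 951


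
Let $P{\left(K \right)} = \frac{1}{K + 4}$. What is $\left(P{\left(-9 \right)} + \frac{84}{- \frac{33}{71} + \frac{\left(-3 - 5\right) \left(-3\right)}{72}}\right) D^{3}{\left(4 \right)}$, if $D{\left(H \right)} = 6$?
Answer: $- \frac{690336}{5} \approx -1.3807 \cdot 10^{5}$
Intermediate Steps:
$P{\left(K \right)} = \frac{1}{4 + K}$
$\left(P{\left(-9 \right)} + \frac{84}{- \frac{33}{71} + \frac{\left(-3 - 5\right) \left(-3\right)}{72}}\right) D^{3}{\left(4 \right)} = \left(\frac{1}{4 - 9} + \frac{84}{- \frac{33}{71} + \frac{\left(-3 - 5\right) \left(-3\right)}{72}}\right) 6^{3} = \left(\frac{1}{-5} + \frac{84}{\left(-33\right) \frac{1}{71} + \left(-8\right) \left(-3\right) \frac{1}{72}}\right) 216 = \left(- \frac{1}{5} + \frac{84}{- \frac{33}{71} + 24 \cdot \frac{1}{72}}\right) 216 = \left(- \frac{1}{5} + \frac{84}{- \frac{33}{71} + \frac{1}{3}}\right) 216 = \left(- \frac{1}{5} + \frac{84}{- \frac{28}{213}}\right) 216 = \left(- \frac{1}{5} + 84 \left(- \frac{213}{28}\right)\right) 216 = \left(- \frac{1}{5} - 639\right) 216 = \left(- \frac{3196}{5}\right) 216 = - \frac{690336}{5}$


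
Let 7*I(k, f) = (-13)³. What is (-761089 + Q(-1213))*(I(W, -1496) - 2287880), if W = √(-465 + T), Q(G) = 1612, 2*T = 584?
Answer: 12164814242289/7 ≈ 1.7378e+12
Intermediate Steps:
T = 292 (T = (½)*584 = 292)
W = I*√173 (W = √(-465 + 292) = √(-173) = I*√173 ≈ 13.153*I)
I(k, f) = -2197/7 (I(k, f) = (⅐)*(-13)³ = (⅐)*(-2197) = -2197/7)
(-761089 + Q(-1213))*(I(W, -1496) - 2287880) = (-761089 + 1612)*(-2197/7 - 2287880) = -759477*(-16017357/7) = 12164814242289/7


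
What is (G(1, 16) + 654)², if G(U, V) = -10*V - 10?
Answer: 234256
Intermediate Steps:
G(U, V) = -10 - 10*V
(G(1, 16) + 654)² = ((-10 - 10*16) + 654)² = ((-10 - 160) + 654)² = (-170 + 654)² = 484² = 234256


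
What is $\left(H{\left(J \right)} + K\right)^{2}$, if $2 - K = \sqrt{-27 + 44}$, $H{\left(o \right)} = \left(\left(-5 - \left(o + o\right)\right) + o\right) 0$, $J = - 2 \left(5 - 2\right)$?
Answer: $\left(2 - \sqrt{17}\right)^{2} \approx 4.5076$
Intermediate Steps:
$J = -6$ ($J = \left(-2\right) 3 = -6$)
$H{\left(o \right)} = 0$ ($H{\left(o \right)} = \left(\left(-5 - 2 o\right) + o\right) 0 = \left(-5 - o\right) 0 = 0$)
$K = 2 - \sqrt{17}$ ($K = 2 - \sqrt{-27 + 44} = 2 - \sqrt{17} \approx -2.1231$)
$\left(H{\left(J \right)} + K\right)^{2} = \left(0 + \left(2 - \sqrt{17}\right)\right)^{2} = \left(2 - \sqrt{17}\right)^{2}$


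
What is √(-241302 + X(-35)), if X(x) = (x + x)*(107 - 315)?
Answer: I*√226742 ≈ 476.17*I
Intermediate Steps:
X(x) = -416*x (X(x) = (2*x)*(-208) = -416*x)
√(-241302 + X(-35)) = √(-241302 - 416*(-35)) = √(-241302 + 14560) = √(-226742) = I*√226742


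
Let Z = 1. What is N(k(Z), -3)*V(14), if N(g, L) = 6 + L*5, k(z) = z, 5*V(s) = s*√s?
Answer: -126*√14/5 ≈ -94.290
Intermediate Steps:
V(s) = s^(3/2)/5 (V(s) = (s*√s)/5 = s^(3/2)/5)
N(g, L) = 6 + 5*L
N(k(Z), -3)*V(14) = (6 + 5*(-3))*(14^(3/2)/5) = (6 - 15)*((14*√14)/5) = -126*√14/5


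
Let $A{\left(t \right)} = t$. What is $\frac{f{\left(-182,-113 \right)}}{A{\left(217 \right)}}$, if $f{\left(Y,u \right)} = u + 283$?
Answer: $\frac{170}{217} \approx 0.78341$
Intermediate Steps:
$f{\left(Y,u \right)} = 283 + u$
$\frac{f{\left(-182,-113 \right)}}{A{\left(217 \right)}} = \frac{283 - 113}{217} = 170 \cdot \frac{1}{217} = \frac{170}{217}$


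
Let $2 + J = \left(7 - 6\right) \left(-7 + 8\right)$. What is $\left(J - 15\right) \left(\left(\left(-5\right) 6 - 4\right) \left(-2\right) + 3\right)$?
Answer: $-1136$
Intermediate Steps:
$J = -1$ ($J = -2 + \left(7 - 6\right) \left(-7 + 8\right) = -2 + 1 \cdot 1 = -2 + 1 = -1$)
$\left(J - 15\right) \left(\left(\left(-5\right) 6 - 4\right) \left(-2\right) + 3\right) = \left(-1 - 15\right) \left(\left(\left(-5\right) 6 - 4\right) \left(-2\right) + 3\right) = - 16 \left(\left(-30 - 4\right) \left(-2\right) + 3\right) = - 16 \left(\left(-34\right) \left(-2\right) + 3\right) = - 16 \left(68 + 3\right) = \left(-16\right) 71 = -1136$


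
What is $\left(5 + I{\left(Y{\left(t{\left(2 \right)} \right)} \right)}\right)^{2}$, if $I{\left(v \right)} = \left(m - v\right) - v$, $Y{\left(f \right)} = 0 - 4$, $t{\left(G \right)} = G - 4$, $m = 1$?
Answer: $196$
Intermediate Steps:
$t{\left(G \right)} = -4 + G$ ($t{\left(G \right)} = G - 4 = -4 + G$)
$Y{\left(f \right)} = -4$
$I{\left(v \right)} = 1 - 2 v$ ($I{\left(v \right)} = \left(1 - v\right) - v = 1 - 2 v$)
$\left(5 + I{\left(Y{\left(t{\left(2 \right)} \right)} \right)}\right)^{2} = \left(5 + \left(1 - -8\right)\right)^{2} = \left(5 + \left(1 + 8\right)\right)^{2} = \left(5 + 9\right)^{2} = 14^{2} = 196$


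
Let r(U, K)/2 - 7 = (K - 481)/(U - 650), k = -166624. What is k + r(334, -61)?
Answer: -13161919/79 ≈ -1.6661e+5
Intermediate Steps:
r(U, K) = 14 + 2*(-481 + K)/(-650 + U) (r(U, K) = 14 + 2*((K - 481)/(U - 650)) = 14 + 2*((-481 + K)/(-650 + U)) = 14 + 2*(-481 + K)/(-650 + U))
k + r(334, -61) = -166624 + 2*(-5031 - 61 + 7*334)/(-650 + 334) = -166624 + 2*(-5031 - 61 + 2338)/(-316) = -166624 + 2*(-1/316)*(-2754) = -166624 + 1377/79 = -13161919/79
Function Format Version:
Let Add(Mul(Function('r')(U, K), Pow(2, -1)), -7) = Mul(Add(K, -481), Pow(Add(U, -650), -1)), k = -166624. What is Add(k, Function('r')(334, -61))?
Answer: Rational(-13161919, 79) ≈ -1.6661e+5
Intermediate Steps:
Function('r')(U, K) = Add(14, Mul(2, Pow(Add(-650, U), -1), Add(-481, K))) (Function('r')(U, K) = Add(14, Mul(2, Mul(Add(K, -481), Pow(Add(U, -650), -1)))) = Add(14, Mul(2, Mul(Add(-481, K), Pow(Add(-650, U), -1)))) = Add(14, Mul(2, Mul(Pow(Add(-650, U), -1), Add(-481, K)))) = Add(14, Mul(2, Pow(Add(-650, U), -1), Add(-481, K))))
Add(k, Function('r')(334, -61)) = Add(-166624, Mul(2, Pow(Add(-650, 334), -1), Add(-5031, -61, Mul(7, 334)))) = Add(-166624, Mul(2, Pow(-316, -1), Add(-5031, -61, 2338))) = Add(-166624, Mul(2, Rational(-1, 316), -2754)) = Add(-166624, Rational(1377, 79)) = Rational(-13161919, 79)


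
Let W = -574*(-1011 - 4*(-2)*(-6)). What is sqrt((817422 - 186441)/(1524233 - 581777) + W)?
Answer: sqrt(14997815177919942)/157076 ≈ 779.66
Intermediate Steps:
W = 607866 (W = -574*(-1011 + 8*(-6)) = -574*(-1011 - 48) = -574*(-1059) = 607866)
sqrt((817422 - 186441)/(1524233 - 581777) + W) = sqrt((817422 - 186441)/(1524233 - 581777) + 607866) = sqrt(630981/942456 + 607866) = sqrt(630981*(1/942456) + 607866) = sqrt(210327/314152 + 607866) = sqrt(190962529959/314152) = sqrt(14997815177919942)/157076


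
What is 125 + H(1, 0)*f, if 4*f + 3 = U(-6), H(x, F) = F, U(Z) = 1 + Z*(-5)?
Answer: 125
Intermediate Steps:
U(Z) = 1 - 5*Z
f = 7 (f = -¾ + (1 - 5*(-6))/4 = -¾ + (1 + 30)/4 = -¾ + (¼)*31 = -¾ + 31/4 = 7)
125 + H(1, 0)*f = 125 + 0*7 = 125 + 0 = 125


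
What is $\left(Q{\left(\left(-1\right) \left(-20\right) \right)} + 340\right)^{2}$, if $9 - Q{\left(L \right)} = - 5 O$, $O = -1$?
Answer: $118336$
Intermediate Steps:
$Q{\left(L \right)} = 4$ ($Q{\left(L \right)} = 9 - \left(-5\right) \left(-1\right) = 9 - 5 = 4$)
$\left(Q{\left(\left(-1\right) \left(-20\right) \right)} + 340\right)^{2} = \left(4 + 340\right)^{2} = 344^{2} = 118336$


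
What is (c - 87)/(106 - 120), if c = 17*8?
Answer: -7/2 ≈ -3.5000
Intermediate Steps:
c = 136
(c - 87)/(106 - 120) = (136 - 87)/(106 - 120) = 49/(-14) = 49*(-1/14) = -7/2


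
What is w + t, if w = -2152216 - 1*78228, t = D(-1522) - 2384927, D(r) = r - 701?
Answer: -4617594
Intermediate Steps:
D(r) = -701 + r
t = -2387150 (t = (-701 - 1522) - 2384927 = -2223 - 2384927 = -2387150)
w = -2230444 (w = -2152216 - 78228 = -2230444)
w + t = -2230444 - 2387150 = -4617594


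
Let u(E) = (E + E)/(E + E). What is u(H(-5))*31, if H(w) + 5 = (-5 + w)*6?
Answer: 31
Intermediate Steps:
H(w) = -35 + 6*w (H(w) = -5 + (-5 + w)*6 = -5 + (-30 + 6*w) = -35 + 6*w)
u(E) = 1 (u(E) = (2*E)/((2*E)) = (2*E)*(1/(2*E)) = 1)
u(H(-5))*31 = 1*31 = 31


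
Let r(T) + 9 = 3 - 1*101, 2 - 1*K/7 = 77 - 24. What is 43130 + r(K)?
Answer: 43023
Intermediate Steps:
K = -357 (K = 14 - 7*(77 - 24) = 14 - 7*53 = 14 - 371 = -357)
r(T) = -107 (r(T) = -9 + (3 - 1*101) = -9 + (3 - 101) = -9 - 98 = -107)
43130 + r(K) = 43130 - 107 = 43023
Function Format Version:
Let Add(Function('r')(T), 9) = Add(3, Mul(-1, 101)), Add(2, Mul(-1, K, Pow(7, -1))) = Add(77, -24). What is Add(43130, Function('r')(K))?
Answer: 43023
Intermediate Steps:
K = -357 (K = Add(14, Mul(-7, Add(77, -24))) = Add(14, Mul(-7, 53)) = Add(14, -371) = -357)
Function('r')(T) = -107 (Function('r')(T) = Add(-9, Add(3, Mul(-1, 101))) = Add(-9, Add(3, -101)) = Add(-9, -98) = -107)
Add(43130, Function('r')(K)) = Add(43130, -107) = 43023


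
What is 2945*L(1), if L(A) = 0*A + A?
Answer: 2945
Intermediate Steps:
L(A) = A (L(A) = 0 + A = A)
2945*L(1) = 2945*1 = 2945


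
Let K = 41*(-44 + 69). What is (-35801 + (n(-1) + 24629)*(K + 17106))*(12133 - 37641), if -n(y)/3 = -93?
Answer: -11518676817676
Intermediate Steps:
n(y) = 279 (n(y) = -3*(-93) = 279)
K = 1025 (K = 41*25 = 1025)
(-35801 + (n(-1) + 24629)*(K + 17106))*(12133 - 37641) = (-35801 + (279 + 24629)*(1025 + 17106))*(12133 - 37641) = (-35801 + 24908*18131)*(-25508) = (-35801 + 451606948)*(-25508) = 451571147*(-25508) = -11518676817676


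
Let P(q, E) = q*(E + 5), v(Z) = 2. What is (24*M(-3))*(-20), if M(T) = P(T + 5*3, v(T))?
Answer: -40320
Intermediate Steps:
P(q, E) = q*(5 + E)
M(T) = 105 + 7*T (M(T) = (T + 5*3)*(5 + 2) = (T + 15)*7 = (15 + T)*7 = 105 + 7*T)
(24*M(-3))*(-20) = (24*(105 + 7*(-3)))*(-20) = (24*(105 - 21))*(-20) = (24*84)*(-20) = 2016*(-20) = -40320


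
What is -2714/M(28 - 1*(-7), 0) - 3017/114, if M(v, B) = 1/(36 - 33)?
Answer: -931205/114 ≈ -8168.5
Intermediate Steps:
M(v, B) = 1/3
-2714/M(28 - 1*(-7), 0) - 3017/114 = -2714/1/3 - 3017/114 = -2714*3 - 3017*1/114 = -8142 - 3017/114 = -931205/114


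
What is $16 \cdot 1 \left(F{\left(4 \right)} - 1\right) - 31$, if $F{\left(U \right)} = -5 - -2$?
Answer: $-95$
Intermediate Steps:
$F{\left(U \right)} = -3$ ($F{\left(U \right)} = -5 + 2 = -3$)
$16 \cdot 1 \left(F{\left(4 \right)} - 1\right) - 31 = 16 \cdot 1 \left(-3 - 1\right) - 31 = 16 \cdot 1 \left(-4\right) - 31 = 16 \left(-4\right) - 31 = -64 - 31 = -95$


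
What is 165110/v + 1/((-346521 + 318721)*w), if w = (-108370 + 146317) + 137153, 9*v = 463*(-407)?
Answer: -657588400217131/83389939180000 ≈ -7.8857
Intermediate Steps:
v = -188441/9 (v = (463*(-407))/9 = (⅑)*(-188441) = -188441/9 ≈ -20938.)
w = 175100 (w = 37947 + 137153 = 175100)
165110/v + 1/((-346521 + 318721)*w) = 165110/(-188441/9) + 1/((-346521 + 318721)*175100) = 165110*(-9/188441) + (1/175100)/(-27800) = -135090/17131 - 1/27800*1/175100 = -135090/17131 - 1/4867780000 = -657588400217131/83389939180000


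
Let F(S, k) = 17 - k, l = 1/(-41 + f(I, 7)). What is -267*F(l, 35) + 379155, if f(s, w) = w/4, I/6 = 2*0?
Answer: 383961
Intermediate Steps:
I = 0 (I = 6*(2*0) = 6*0 = 0)
f(s, w) = w/4 (f(s, w) = w*(¼) = w/4)
l = -4/157 (l = 1/(-41 + (¼)*7) = 1/(-41 + 7/4) = 1/(-157/4) = -4/157 ≈ -0.025478)
-267*F(l, 35) + 379155 = -267*(17 - 1*35) + 379155 = -267*(17 - 35) + 379155 = -267*(-18) + 379155 = 4806 + 379155 = 383961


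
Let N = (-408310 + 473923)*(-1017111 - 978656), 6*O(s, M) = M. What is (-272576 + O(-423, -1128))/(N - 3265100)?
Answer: 272764/130951525271 ≈ 2.0829e-6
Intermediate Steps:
O(s, M) = M/6
N = -130948260171 (N = 65613*(-1995767) = -130948260171)
(-272576 + O(-423, -1128))/(N - 3265100) = (-272576 + (⅙)*(-1128))/(-130948260171 - 3265100) = (-272576 - 188)/(-130951525271) = -272764*(-1/130951525271) = 272764/130951525271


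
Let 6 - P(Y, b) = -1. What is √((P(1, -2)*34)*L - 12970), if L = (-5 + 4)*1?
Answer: 2*I*√3302 ≈ 114.93*I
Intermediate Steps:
L = -1 (L = -1*1 = -1)
P(Y, b) = 7 (P(Y, b) = 6 - 1*(-1) = 6 + 1 = 7)
√((P(1, -2)*34)*L - 12970) = √((7*34)*(-1) - 12970) = √(238*(-1) - 12970) = √(-238 - 12970) = √(-13208) = 2*I*√3302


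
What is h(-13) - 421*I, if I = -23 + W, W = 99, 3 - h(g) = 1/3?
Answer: -95980/3 ≈ -31993.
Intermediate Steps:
h(g) = 8/3 (h(g) = 3 - 1/3 = 8/3)
I = 76 (I = -23 + 99 = 76)
h(-13) - 421*I = 8/3 - 421*76 = 8/3 - 31996 = -95980/3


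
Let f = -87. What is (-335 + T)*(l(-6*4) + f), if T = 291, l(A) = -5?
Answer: 4048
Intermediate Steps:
(-335 + T)*(l(-6*4) + f) = (-335 + 291)*(-5 - 87) = -44*(-92) = 4048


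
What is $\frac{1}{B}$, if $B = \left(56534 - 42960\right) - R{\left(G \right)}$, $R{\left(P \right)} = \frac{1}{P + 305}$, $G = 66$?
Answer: $\frac{371}{5035953} \approx 7.367 \cdot 10^{-5}$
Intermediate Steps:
$R{\left(P \right)} = \frac{1}{305 + P}$
$B = \frac{5035953}{371}$ ($B = \left(56534 - 42960\right) - \frac{1}{305 + 66} = 13574 - \frac{1}{371} = \frac{5035953}{371} \approx 13574.0$)
$\frac{1}{B} = \frac{1}{\frac{5035953}{371}} = \frac{371}{5035953}$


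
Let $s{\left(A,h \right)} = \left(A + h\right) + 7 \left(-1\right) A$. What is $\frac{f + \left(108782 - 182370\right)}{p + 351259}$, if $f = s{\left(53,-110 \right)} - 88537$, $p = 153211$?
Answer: $- \frac{162553}{504470} \approx -0.32223$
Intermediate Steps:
$s{\left(A,h \right)} = h - 6 A$ ($s{\left(A,h \right)} = \left(A + h\right) - 7 A = h - 6 A$)
$f = -88965$ ($f = \left(-110 - 318\right) - 88537 = -428 - 88537 = -88965$)
$\frac{f + \left(108782 - 182370\right)}{p + 351259} = \frac{-88965 + \left(108782 - 182370\right)}{153211 + 351259} = \frac{-88965 + \left(108782 - 182370\right)}{504470} = \left(-88965 - 73588\right) \frac{1}{504470} = \left(-162553\right) \frac{1}{504470} = - \frac{162553}{504470}$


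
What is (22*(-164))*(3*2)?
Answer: -21648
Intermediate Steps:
(22*(-164))*(3*2) = -3608*6 = -21648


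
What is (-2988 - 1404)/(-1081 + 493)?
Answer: 366/49 ≈ 7.4694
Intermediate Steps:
(-2988 - 1404)/(-1081 + 493) = -4392/(-588) = -4392*(-1/588) = 366/49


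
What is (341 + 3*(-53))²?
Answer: 33124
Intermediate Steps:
(341 + 3*(-53))² = (341 - 159)² = 182² = 33124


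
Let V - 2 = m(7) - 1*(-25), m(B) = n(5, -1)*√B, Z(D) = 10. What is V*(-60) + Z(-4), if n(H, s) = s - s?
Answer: -1610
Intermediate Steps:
n(H, s) = 0
m(B) = 0 (m(B) = 0*√B = 0)
V = 27 (V = 2 + (0 - 1*(-25)) = 2 + (0 + 25) = 2 + 25 = 27)
V*(-60) + Z(-4) = 27*(-60) + 10 = -1620 + 10 = -1610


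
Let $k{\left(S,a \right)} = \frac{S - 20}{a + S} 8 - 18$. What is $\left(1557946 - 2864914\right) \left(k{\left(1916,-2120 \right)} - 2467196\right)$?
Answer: $\frac{54819337709136}{17} \approx 3.2247 \cdot 10^{12}$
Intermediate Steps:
$k{\left(S,a \right)} = -18 + \frac{8 \left(-20 + S\right)}{S + a}$ ($k{\left(S,a \right)} = \frac{-20 + S}{S + a} 8 - 18 = \frac{8 \left(-20 + S\right)}{S + a} - 18 = -18 + \frac{8 \left(-20 + S\right)}{S + a}$)
$\left(1557946 - 2864914\right) \left(k{\left(1916,-2120 \right)} - 2467196\right) = \left(1557946 - 2864914\right) \left(\frac{2 \left(-80 - -19080 - 9580\right)}{1916 - 2120} - 2467196\right) = - 1306968 \left(\frac{2 \left(-80 + 19080 - 9580\right)}{-204} - 2467196\right) = - 1306968 \left(2 \left(- \frac{1}{204}\right) 9420 - 2467196\right) = - 1306968 \left(- \frac{1570}{17} - 2467196\right) = \left(-1306968\right) \left(- \frac{41943902}{17}\right) = \frac{54819337709136}{17}$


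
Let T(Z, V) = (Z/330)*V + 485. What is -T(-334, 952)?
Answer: 78959/165 ≈ 478.54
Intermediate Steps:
T(Z, V) = 485 + V*Z/330 (T(Z, V) = (Z/330)*V + 485 = V*Z/330 + 485 = 485 + V*Z/330)
-T(-334, 952) = -(485 + (1/330)*952*(-334)) = -(485 - 158984/165) = -1*(-78959/165) = 78959/165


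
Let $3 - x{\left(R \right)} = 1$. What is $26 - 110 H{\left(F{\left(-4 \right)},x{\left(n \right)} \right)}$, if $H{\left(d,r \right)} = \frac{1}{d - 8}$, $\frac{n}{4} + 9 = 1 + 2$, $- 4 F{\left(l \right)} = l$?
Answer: $\frac{292}{7} \approx 41.714$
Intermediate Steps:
$F{\left(l \right)} = - \frac{l}{4}$
$n = -24$ ($n = -36 + 4 \left(1 + 2\right) = -36 + 4 \cdot 3 = -36 + 12 = -24$)
$x{\left(R \right)} = 2$ ($x{\left(R \right)} = 3 - 1 = 2$)
$H{\left(d,r \right)} = \frac{1}{-8 + d}$
$26 - 110 H{\left(F{\left(-4 \right)},x{\left(n \right)} \right)} = 26 - \frac{110}{-8 - -1} = 26 - \frac{110}{-8 + 1} = 26 - \frac{110}{-7} = 26 - - \frac{110}{7} = 26 + \frac{110}{7} = \frac{292}{7}$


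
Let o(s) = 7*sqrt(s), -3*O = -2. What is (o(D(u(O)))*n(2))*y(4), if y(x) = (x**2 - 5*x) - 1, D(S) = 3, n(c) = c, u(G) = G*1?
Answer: -70*sqrt(3) ≈ -121.24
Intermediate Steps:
O = 2/3 (O = -1/3*(-2) = 2/3 ≈ 0.66667)
u(G) = G
y(x) = -1 + x**2 - 5*x
(o(D(u(O)))*n(2))*y(4) = ((7*sqrt(3))*2)*(-1 + 4**2 - 5*4) = (14*sqrt(3))*(-1 + 16 - 20) = (14*sqrt(3))*(-5) = -70*sqrt(3)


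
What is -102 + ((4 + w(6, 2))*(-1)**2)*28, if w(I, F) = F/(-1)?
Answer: -46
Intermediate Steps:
w(I, F) = -F (w(I, F) = F*(-1) = -F)
-102 + ((4 + w(6, 2))*(-1)**2)*28 = -102 + ((4 - 1*2)*(-1)**2)*28 = -102 + ((4 - 2)*1)*28 = -102 + (2*1)*28 = -102 + 2*28 = -102 + 56 = -46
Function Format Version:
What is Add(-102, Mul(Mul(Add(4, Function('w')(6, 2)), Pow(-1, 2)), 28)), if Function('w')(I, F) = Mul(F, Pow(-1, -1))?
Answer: -46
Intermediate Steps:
Function('w')(I, F) = Mul(-1, F) (Function('w')(I, F) = Mul(F, -1) = Mul(-1, F))
Add(-102, Mul(Mul(Add(4, Function('w')(6, 2)), Pow(-1, 2)), 28)) = Add(-102, Mul(Mul(Add(4, Mul(-1, 2)), Pow(-1, 2)), 28)) = Add(-102, Mul(Mul(Add(4, -2), 1), 28)) = Add(-102, Mul(Mul(2, 1), 28)) = Add(-102, Mul(2, 28)) = Add(-102, 56) = -46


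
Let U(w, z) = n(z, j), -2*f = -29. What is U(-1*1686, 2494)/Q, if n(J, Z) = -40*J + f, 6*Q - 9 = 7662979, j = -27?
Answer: -598473/7662988 ≈ -0.078099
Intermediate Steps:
Q = 3831494/3 (Q = 3/2 + (1/6)*7662979 = 3/2 + 7662979/6 = 3831494/3 ≈ 1.2772e+6)
f = 29/2 (f = -1/2*(-29) = 29/2 ≈ 14.500)
n(J, Z) = 29/2 - 40*J (n(J, Z) = -40*J + 29/2 = 29/2 - 40*J)
U(w, z) = 29/2 - 40*z
U(-1*1686, 2494)/Q = (29/2 - 40*2494)/(3831494/3) = (29/2 - 99760)*(3/3831494) = -199491/2*3/3831494 = -598473/7662988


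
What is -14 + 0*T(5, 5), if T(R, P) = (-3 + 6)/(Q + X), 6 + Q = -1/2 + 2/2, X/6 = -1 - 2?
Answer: -14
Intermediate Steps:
X = -18 (X = 6*(-1 - 2) = 6*(-3) = -18)
Q = -11/2 (Q = -6 + (-1/2 + 2/2) = -6 + (-1*½ + 2*(½)) = -6 + (-½ + 1) = -6 + ½ = -11/2 ≈ -5.5000)
T(R, P) = -6/47 (T(R, P) = (-3 + 6)/(-11/2 - 18) = 3/(-47/2) = 3*(-2/47) = -6/47)
-14 + 0*T(5, 5) = -14 + 0*(-6/47) = -14 + 0 = -14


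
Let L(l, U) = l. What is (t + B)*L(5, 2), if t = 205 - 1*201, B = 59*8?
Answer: 2380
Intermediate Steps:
B = 472
t = 4 (t = 205 - 201 = 4)
(t + B)*L(5, 2) = (4 + 472)*5 = 476*5 = 2380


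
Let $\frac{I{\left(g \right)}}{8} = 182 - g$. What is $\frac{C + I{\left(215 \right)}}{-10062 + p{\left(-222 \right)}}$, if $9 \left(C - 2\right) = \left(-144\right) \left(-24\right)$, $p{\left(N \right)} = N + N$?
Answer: $- \frac{61}{5253} \approx -0.011612$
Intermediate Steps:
$p{\left(N \right)} = 2 N$
$I{\left(g \right)} = 1456 - 8 g$ ($I{\left(g \right)} = 8 \left(182 - g\right) = 1456 - 8 g$)
$C = 386$ ($C = 2 + \frac{\left(-144\right) \left(-24\right)}{9} = 2 + \frac{1}{9} \cdot 3456 = 2 + 384 = 386$)
$\frac{C + I{\left(215 \right)}}{-10062 + p{\left(-222 \right)}} = \frac{386 + \left(1456 - 1720\right)}{-10062 + 2 \left(-222\right)} = \frac{386 + \left(1456 - 1720\right)}{-10062 - 444} = \frac{386 - 264}{-10506} = 122 \left(- \frac{1}{10506}\right) = - \frac{61}{5253}$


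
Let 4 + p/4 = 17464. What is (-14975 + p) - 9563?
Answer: 45302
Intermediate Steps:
p = 69840 (p = -16 + 4*17464 = -16 + 69856 = 69840)
(-14975 + p) - 9563 = (-14975 + 69840) - 9563 = 54865 - 9563 = 45302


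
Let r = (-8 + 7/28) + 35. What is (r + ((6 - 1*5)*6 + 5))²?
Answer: 23409/16 ≈ 1463.1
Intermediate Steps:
r = 109/4 (r = (-8 + 7*(1/28)) + 35 = (-8 + ¼) + 35 = -31/4 + 35 = 109/4 ≈ 27.250)
(r + ((6 - 1*5)*6 + 5))² = (109/4 + ((6 - 1*5)*6 + 5))² = (109/4 + ((6 - 5)*6 + 5))² = (109/4 + (1*6 + 5))² = (109/4 + (6 + 5))² = (109/4 + 11)² = (153/4)² = 23409/16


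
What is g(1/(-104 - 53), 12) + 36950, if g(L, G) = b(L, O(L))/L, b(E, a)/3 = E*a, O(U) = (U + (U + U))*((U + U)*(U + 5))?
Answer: 142992560462/3869893 ≈ 36950.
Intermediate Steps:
O(U) = 6*U**2*(5 + U) (O(U) = (U + 2*U)*((2*U)*(5 + U)) = (3*U)*(2*U*(5 + U)) = 6*U**2*(5 + U))
b(E, a) = 3*E*a (b(E, a) = 3*(E*a) = 3*E*a)
g(L, G) = 18*L**2*(5 + L) (g(L, G) = (3*L*(6*L**2*(5 + L)))/L = (18*L**3*(5 + L))/L = 18*L**2*(5 + L))
g(1/(-104 - 53), 12) + 36950 = 18*(1/(-104 - 53))**2*(5 + 1/(-104 - 53)) + 36950 = 18*(1/(-157))**2*(5 + 1/(-157)) + 36950 = 18*(-1/157)**2*(5 - 1/157) + 36950 = 18*(1/24649)*(784/157) + 36950 = 14112/3869893 + 36950 = 142992560462/3869893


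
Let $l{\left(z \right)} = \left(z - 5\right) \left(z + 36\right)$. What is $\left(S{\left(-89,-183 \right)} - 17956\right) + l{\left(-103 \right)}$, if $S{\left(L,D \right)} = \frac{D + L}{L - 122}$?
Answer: $- \frac{2261648}{211} \approx -10719.0$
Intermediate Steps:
$l{\left(z \right)} = \left(-5 + z\right) \left(36 + z\right)$
$S{\left(L,D \right)} = \frac{D + L}{-122 + L}$
$\left(S{\left(-89,-183 \right)} - 17956\right) + l{\left(-103 \right)} = \left(\frac{-183 - 89}{-122 - 89} - 17956\right) + \left(-180 + \left(-103\right)^{2} + 31 \left(-103\right)\right) = \left(\frac{1}{-211} \left(-272\right) - 17956\right) - -7236 = \left(\left(- \frac{1}{211}\right) \left(-272\right) - 17956\right) + 7236 = \left(\frac{272}{211} - 17956\right) + 7236 = - \frac{3788444}{211} + 7236 = - \frac{2261648}{211}$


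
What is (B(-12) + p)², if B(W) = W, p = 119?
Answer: 11449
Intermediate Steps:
(B(-12) + p)² = (-12 + 119)² = 107² = 11449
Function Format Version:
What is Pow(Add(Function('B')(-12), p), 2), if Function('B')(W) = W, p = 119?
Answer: 11449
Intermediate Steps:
Pow(Add(Function('B')(-12), p), 2) = Pow(Add(-12, 119), 2) = Pow(107, 2) = 11449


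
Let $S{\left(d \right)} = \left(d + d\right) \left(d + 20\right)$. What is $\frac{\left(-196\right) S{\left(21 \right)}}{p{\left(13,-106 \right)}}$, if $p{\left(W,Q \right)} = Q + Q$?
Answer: $\frac{84378}{53} \approx 1592.0$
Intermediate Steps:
$p{\left(W,Q \right)} = 2 Q$
$S{\left(d \right)} = 2 d \left(20 + d\right)$
$\frac{\left(-196\right) S{\left(21 \right)}}{p{\left(13,-106 \right)}} = \frac{\left(-196\right) 2 \cdot 21 \left(20 + 21\right)}{2 \left(-106\right)} = \frac{\left(-196\right) 2 \cdot 21 \cdot 41}{-212} = \left(-196\right) 1722 \left(- \frac{1}{212}\right) = \left(-337512\right) \left(- \frac{1}{212}\right) = \frac{84378}{53}$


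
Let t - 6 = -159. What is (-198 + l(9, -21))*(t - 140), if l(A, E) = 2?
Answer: 57428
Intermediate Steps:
t = -153 (t = 6 - 159 = -153)
(-198 + l(9, -21))*(t - 140) = (-198 + 2)*(-153 - 140) = -196*(-293) = 57428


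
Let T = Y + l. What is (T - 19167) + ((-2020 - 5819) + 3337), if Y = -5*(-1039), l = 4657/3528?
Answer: -65171615/3528 ≈ -18473.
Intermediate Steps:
l = 4657/3528 (l = 4657*(1/3528) = 4657/3528 ≈ 1.3200)
Y = 5195
T = 18332617/3528 (T = 5195 + 4657/3528 = 18332617/3528 ≈ 5196.3)
(T - 19167) + ((-2020 - 5819) + 3337) = (18332617/3528 - 19167) + ((-2020 - 5819) + 3337) = -49288559/3528 + (-7839 + 3337) = -49288559/3528 - 4502 = -65171615/3528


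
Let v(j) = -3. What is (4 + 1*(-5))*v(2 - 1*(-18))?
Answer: 3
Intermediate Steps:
(4 + 1*(-5))*v(2 - 1*(-18)) = (4 + 1*(-5))*(-3) = (4 - 5)*(-3) = -1*(-3) = 3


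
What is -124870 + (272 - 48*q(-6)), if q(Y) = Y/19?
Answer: -2367074/19 ≈ -1.2458e+5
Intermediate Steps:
q(Y) = Y/19 (q(Y) = Y*(1/19) = Y/19)
-124870 + (272 - 48*q(-6)) = -124870 + (272 - 48*(-6)/19) = -124870 + (272 - 48*(-6/19)) = -124870 + (272 + 288/19) = -124870 + 5456/19 = -2367074/19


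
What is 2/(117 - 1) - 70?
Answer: -4059/58 ≈ -69.983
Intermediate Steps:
2/(117 - 1) - 70 = 2/116 - 70 = (1/116)*2 - 70 = 1/58 - 70 = -4059/58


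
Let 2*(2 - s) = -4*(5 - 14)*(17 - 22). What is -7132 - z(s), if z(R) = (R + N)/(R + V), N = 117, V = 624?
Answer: -5106721/716 ≈ -7132.3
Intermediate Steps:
s = 92 (s = 2 - (-2)*(5 - 14)*(17 - 22) = 2 - (-2)*(-9*(-5)) = 2 - (-2)*45 = 2 - ½*(-180) = 2 + 90 = 92)
z(R) = (117 + R)/(624 + R) (z(R) = (R + 117)/(R + 624) = (117 + R)/(624 + R))
-7132 - z(s) = -7132 - (117 + 92)/(624 + 92) = -7132 - 209/716 = -5106721/716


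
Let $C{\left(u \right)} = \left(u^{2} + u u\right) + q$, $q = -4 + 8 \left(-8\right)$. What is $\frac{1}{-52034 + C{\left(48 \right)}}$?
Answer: $- \frac{1}{47494} \approx -2.1055 \cdot 10^{-5}$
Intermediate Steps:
$q = -68$ ($q = -4 - 64 = -68$)
$C{\left(u \right)} = -68 + 2 u^{2}$ ($C{\left(u \right)} = \left(u^{2} + u u\right) - 68 = \left(u^{2} + u^{2}\right) - 68 = 2 u^{2} - 68 = -68 + 2 u^{2}$)
$\frac{1}{-52034 + C{\left(48 \right)}} = \frac{1}{-52034 - \left(68 - 2 \cdot 48^{2}\right)} = \frac{1}{-52034 + \left(-68 + 2 \cdot 2304\right)} = \frac{1}{-52034 + \left(-68 + 4608\right)} = \frac{1}{-52034 + 4540} = \frac{1}{-47494} = - \frac{1}{47494}$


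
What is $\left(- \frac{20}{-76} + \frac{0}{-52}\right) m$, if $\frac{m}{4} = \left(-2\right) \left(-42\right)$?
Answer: $\frac{1680}{19} \approx 88.421$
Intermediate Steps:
$m = 336$ ($m = 4 \left(\left(-2\right) \left(-42\right)\right) = 4 \cdot 84 = 336$)
$\left(- \frac{20}{-76} + \frac{0}{-52}\right) m = \left(- \frac{20}{-76} + \frac{0}{-52}\right) 336 = \left(\left(-20\right) \left(- \frac{1}{76}\right) + 0 \left(- \frac{1}{52}\right)\right) 336 = \left(\frac{5}{19} + 0\right) 336 = \frac{5}{19} \cdot 336 = \frac{1680}{19}$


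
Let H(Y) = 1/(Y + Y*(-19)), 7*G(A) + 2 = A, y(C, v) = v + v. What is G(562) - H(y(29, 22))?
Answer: 63361/792 ≈ 80.001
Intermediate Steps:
y(C, v) = 2*v
G(A) = -2/7 + A/7
H(Y) = -1/(18*Y) (H(Y) = 1/(Y - 19*Y) = 1/(-18*Y) = -1/(18*Y))
G(562) - H(y(29, 22)) = (-2/7 + (⅐)*562) - (-1)/(18*(2*22)) = (-2/7 + 562/7) - (-1)/(18*44) = 80 - (-1)/(18*44) = 80 - 1*(-1/792) = 80 + 1/792 = 63361/792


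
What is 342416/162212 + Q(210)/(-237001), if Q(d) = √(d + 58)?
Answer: 85604/40553 - 2*√67/237001 ≈ 2.1108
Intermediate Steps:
Q(d) = √(58 + d)
342416/162212 + Q(210)/(-237001) = 342416/162212 + √(58 + 210)/(-237001) = 342416*(1/162212) + √268*(-1/237001) = 85604/40553 + (2*√67)*(-1/237001) = 85604/40553 - 2*√67/237001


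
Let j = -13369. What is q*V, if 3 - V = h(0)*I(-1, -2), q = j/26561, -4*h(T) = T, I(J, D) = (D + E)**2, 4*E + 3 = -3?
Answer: -40107/26561 ≈ -1.5100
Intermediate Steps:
E = -3/2 (E = -3/4 + (1/4)*(-3) = -3/4 - 3/4 = -3/2 ≈ -1.5000)
I(J, D) = (-3/2 + D)**2 (I(J, D) = (D - 3/2)**2 = (-3/2 + D)**2)
h(T) = -T/4
q = -13369/26561 ≈ -0.50333
V = 3 (V = 3 - (-1/4*0)*(-3 + 2*(-2))**2/4 = 3 - 0*(-3 - 4)**2/4 = 3 - 0*(1/4)*(-7)**2 = 3 - 0*(1/4)*49 = 3 - 0*49/4 = 3 - 1*0 = 3 + 0 = 3)
q*V = -13369/26561*3 = -40107/26561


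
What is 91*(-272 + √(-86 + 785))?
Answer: -24752 + 91*√699 ≈ -22346.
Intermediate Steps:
91*(-272 + √(-86 + 785)) = 91*(-272 + √699) = -24752 + 91*√699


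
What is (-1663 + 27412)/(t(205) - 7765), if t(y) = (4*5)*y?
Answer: -25749/3665 ≈ -7.0257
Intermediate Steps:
t(y) = 20*y
(-1663 + 27412)/(t(205) - 7765) = (-1663 + 27412)/(20*205 - 7765) = 25749/(4100 - 7765) = 25749/(-3665) = 25749*(-1/3665) = -25749/3665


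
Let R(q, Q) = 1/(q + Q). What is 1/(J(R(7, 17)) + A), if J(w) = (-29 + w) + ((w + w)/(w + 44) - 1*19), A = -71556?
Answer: -25368/1816449167 ≈ -1.3966e-5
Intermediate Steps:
R(q, Q) = 1/(Q + q)
J(w) = -48 + w + 2*w/(44 + w) (J(w) = (-29 + w) + ((2*w)/(44 + w) - 19) = (-29 + w) + (2*w/(44 + w) - 19) = (-29 + w) + (-19 + 2*w/(44 + w)) = -48 + w + 2*w/(44 + w))
1/(J(R(7, 17)) + A) = 1/((-2112 + (1/(17 + 7))**2 - 2/(17 + 7))/(44 + 1/(17 + 7)) - 71556) = 1/((-2112 + (1/24)**2 - 2/24)/(44 + 1/24) - 71556) = 1/((-2112 + (1/24)**2 - 2*1/24)/(44 + 1/24) - 71556) = 1/((-2112 + 1/576 - 1/12)/(1057/24) - 71556) = 1/((24/1057)*(-1216559/576) - 71556) = 1/(-1216559/25368 - 71556) = 1/(-1816449167/25368) = -25368/1816449167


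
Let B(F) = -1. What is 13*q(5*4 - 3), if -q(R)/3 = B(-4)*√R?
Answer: 39*√17 ≈ 160.80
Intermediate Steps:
q(R) = 3*√R (q(R) = -(-3)*√R = 3*√R)
13*q(5*4 - 3) = 13*(3*√(5*4 - 3)) = 13*(3*√(20 - 3)) = 13*(3*√17) = 39*√17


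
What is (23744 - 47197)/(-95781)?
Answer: 23453/95781 ≈ 0.24486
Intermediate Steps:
(23744 - 47197)/(-95781) = -23453*(-1/95781) = 23453/95781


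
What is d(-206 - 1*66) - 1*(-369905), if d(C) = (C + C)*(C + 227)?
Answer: 394385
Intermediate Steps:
d(C) = 2*C*(227 + C) (d(C) = (2*C)*(227 + C) = 2*C*(227 + C))
d(-206 - 1*66) - 1*(-369905) = 2*(-206 - 1*66)*(227 + (-206 - 1*66)) - 1*(-369905) = 2*(-206 - 66)*(227 + (-206 - 66)) + 369905 = 2*(-272)*(227 - 272) + 369905 = 2*(-272)*(-45) + 369905 = 24480 + 369905 = 394385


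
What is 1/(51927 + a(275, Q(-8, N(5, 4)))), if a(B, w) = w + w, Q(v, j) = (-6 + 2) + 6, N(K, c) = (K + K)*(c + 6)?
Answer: 1/51931 ≈ 1.9256e-5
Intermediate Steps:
N(K, c) = 2*K*(6 + c) (N(K, c) = (2*K)*(6 + c) = 2*K*(6 + c))
Q(v, j) = 2 (Q(v, j) = -4 + 6 = 2)
a(B, w) = 2*w
1/(51927 + a(275, Q(-8, N(5, 4)))) = 1/(51927 + 2*2) = 1/(51927 + 4) = 1/51931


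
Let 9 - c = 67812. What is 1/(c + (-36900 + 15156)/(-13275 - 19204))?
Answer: -32479/2202151893 ≈ -1.4749e-5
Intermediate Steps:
c = -67803 (c = 9 - 1*67812 = 9 - 67812 = -67803)
1/(c + (-36900 + 15156)/(-13275 - 19204)) = 1/(-67803 + (-36900 + 15156)/(-13275 - 19204)) = 1/(-67803 - 21744/(-32479)) = 1/(-67803 - 21744*(-1/32479)) = 1/(-67803 + 21744/32479) = 1/(-2202151893/32479) = -32479/2202151893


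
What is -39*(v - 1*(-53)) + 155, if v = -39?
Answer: -391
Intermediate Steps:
-39*(v - 1*(-53)) + 155 = -39*(-39 - 1*(-53)) + 155 = -39*(-39 + 53) + 155 = -39*14 + 155 = -546 + 155 = -391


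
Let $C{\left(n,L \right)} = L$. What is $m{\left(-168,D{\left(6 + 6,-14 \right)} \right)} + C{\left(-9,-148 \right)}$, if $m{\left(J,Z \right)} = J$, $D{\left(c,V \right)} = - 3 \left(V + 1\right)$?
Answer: $-316$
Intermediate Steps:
$D{\left(c,V \right)} = -3 - 3 V$ ($D{\left(c,V \right)} = - 3 \left(1 + V\right) = -3 - 3 V$)
$m{\left(-168,D{\left(6 + 6,-14 \right)} \right)} + C{\left(-9,-148 \right)} = -168 - 148 = -316$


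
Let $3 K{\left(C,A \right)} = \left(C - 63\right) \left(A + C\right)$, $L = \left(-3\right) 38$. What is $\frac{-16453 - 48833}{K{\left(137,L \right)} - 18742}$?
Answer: $\frac{97929}{27262} \approx 3.5921$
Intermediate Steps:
$L = -114$
$K{\left(C,A \right)} = \frac{\left(-63 + C\right) \left(A + C\right)}{3}$ ($K{\left(C,A \right)} = \frac{\left(C - 63\right) \left(A + C\right)}{3} = \frac{\left(-63 + C\right) \left(A + C\right)}{3}$)
$\frac{-16453 - 48833}{K{\left(137,L \right)} - 18742} = \frac{-16453 - 48833}{\left(\left(-21\right) \left(-114\right) - 2877 + \frac{137^{2}}{3} + \frac{1}{3} \left(-114\right) 137\right) - 18742} = - \frac{65286}{\left(2394 - 2877 + \frac{1}{3} \cdot 18769 - 5206\right) - 18742} = - \frac{65286}{\left(2394 - 2877 + \frac{18769}{3} - 5206\right) - 18742} = - \frac{65286}{\frac{1702}{3} - 18742} = - \frac{65286}{- \frac{54524}{3}} = \left(-65286\right) \left(- \frac{3}{54524}\right) = \frac{97929}{27262}$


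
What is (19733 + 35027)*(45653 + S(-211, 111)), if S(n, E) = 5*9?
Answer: 2502422480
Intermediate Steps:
S(n, E) = 45
(19733 + 35027)*(45653 + S(-211, 111)) = (19733 + 35027)*(45653 + 45) = 54760*45698 = 2502422480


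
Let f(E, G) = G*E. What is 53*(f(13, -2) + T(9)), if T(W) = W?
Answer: -901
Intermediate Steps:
f(E, G) = E*G
53*(f(13, -2) + T(9)) = 53*(13*(-2) + 9) = 53*(-26 + 9) = 53*(-17) = -901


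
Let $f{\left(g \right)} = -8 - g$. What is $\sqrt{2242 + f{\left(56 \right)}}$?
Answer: $33 \sqrt{2} \approx 46.669$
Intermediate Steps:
$\sqrt{2242 + f{\left(56 \right)}} = \sqrt{2242 - 64} = \sqrt{2178} = 33 \sqrt{2}$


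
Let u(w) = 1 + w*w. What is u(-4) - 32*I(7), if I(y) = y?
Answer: -207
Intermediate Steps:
u(w) = 1 + w**2
u(-4) - 32*I(7) = (1 + (-4)**2) - 32*7 = (1 + 16) - 224 = 17 - 224 = -207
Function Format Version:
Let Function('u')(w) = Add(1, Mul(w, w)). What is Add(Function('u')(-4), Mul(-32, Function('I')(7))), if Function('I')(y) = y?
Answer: -207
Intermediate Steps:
Function('u')(w) = Add(1, Pow(w, 2))
Add(Function('u')(-4), Mul(-32, Function('I')(7))) = Add(Add(1, Pow(-4, 2)), Mul(-32, 7)) = Add(Add(1, 16), -224) = Add(17, -224) = -207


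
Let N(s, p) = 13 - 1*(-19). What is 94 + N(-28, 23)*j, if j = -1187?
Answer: -37890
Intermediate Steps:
N(s, p) = 32 (N(s, p) = 13 + 19 = 32)
94 + N(-28, 23)*j = 94 + 32*(-1187) = 94 - 37984 = -37890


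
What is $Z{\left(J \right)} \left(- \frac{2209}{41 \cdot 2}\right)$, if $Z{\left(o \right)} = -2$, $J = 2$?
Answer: $\frac{2209}{41} \approx 53.878$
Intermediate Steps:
$Z{\left(J \right)} \left(- \frac{2209}{41 \cdot 2}\right) = - 2 \left(- \frac{2209}{41 \cdot 2}\right) = - 2 \left(- \frac{2209}{82}\right) = - 2 \left(\left(-2209\right) \frac{1}{82}\right) = \left(-2\right) \left(- \frac{2209}{82}\right) = \frac{2209}{41}$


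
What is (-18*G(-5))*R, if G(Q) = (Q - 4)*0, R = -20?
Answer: 0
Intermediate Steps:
G(Q) = 0 (G(Q) = (-4 + Q)*0 = 0)
(-18*G(-5))*R = -18*0*(-20) = 0*(-20) = 0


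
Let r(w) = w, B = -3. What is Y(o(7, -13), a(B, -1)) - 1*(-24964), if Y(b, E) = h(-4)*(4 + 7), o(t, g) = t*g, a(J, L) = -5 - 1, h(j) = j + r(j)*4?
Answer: 24744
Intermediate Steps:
h(j) = 5*j (h(j) = j + j*4 = j + 4*j = 5*j)
a(J, L) = -6
o(t, g) = g*t
Y(b, E) = -220 (Y(b, E) = (5*(-4))*(4 + 7) = -20*11 = -220)
Y(o(7, -13), a(B, -1)) - 1*(-24964) = -220 - 1*(-24964) = -220 + 24964 = 24744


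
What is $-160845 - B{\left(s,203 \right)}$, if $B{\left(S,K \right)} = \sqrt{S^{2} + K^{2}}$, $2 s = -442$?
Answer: $-160845 - 5 \sqrt{3602} \approx -1.6115 \cdot 10^{5}$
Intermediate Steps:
$s = -221$ ($s = \frac{1}{2} \left(-442\right) = -221$)
$B{\left(S,K \right)} = \sqrt{K^{2} + S^{2}}$
$-160845 - B{\left(s,203 \right)} = -160845 - \sqrt{203^{2} + \left(-221\right)^{2}} = -160845 - \sqrt{41209 + 48841} = -160845 - \sqrt{90050} = -160845 - 5 \sqrt{3602}$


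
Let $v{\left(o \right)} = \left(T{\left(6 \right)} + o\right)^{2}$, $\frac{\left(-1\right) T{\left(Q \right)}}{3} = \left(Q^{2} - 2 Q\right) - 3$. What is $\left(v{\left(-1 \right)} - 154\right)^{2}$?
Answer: $15539364$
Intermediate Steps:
$T{\left(Q \right)} = 9 - 3 Q^{2} + 6 Q$ ($T{\left(Q \right)} = - 3 \left(\left(Q^{2} - 2 Q\right) - 3\right) = - 3 \left(-3 + Q^{2} - 2 Q\right) = 9 - 3 Q^{2} + 6 Q$)
$v{\left(o \right)} = \left(-63 + o\right)^{2}$ ($v{\left(o \right)} = \left(\left(9 - 3 \cdot 6^{2} + 6 \cdot 6\right) + o\right)^{2} = \left(\left(9 - 108 + 36\right) + o\right)^{2} = \left(-63 + o\right)^{2}$)
$\left(v{\left(-1 \right)} - 154\right)^{2} = \left(\left(-63 - 1\right)^{2} - 154\right)^{2} = \left(\left(-64\right)^{2} - 154\right)^{2} = \left(4096 - 154\right)^{2} = 3942^{2} = 15539364$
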